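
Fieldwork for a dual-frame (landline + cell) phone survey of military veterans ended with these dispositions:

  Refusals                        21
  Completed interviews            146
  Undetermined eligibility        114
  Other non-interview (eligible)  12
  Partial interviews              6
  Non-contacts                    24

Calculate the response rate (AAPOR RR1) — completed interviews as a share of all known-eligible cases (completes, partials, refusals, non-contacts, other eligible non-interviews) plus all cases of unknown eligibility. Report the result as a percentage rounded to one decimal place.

45.2%

Num → 146
Denominator → 146 + 6 + 21 + 24 + 12 + 114 = 323
RR1 = 146 / 323 = 0.4520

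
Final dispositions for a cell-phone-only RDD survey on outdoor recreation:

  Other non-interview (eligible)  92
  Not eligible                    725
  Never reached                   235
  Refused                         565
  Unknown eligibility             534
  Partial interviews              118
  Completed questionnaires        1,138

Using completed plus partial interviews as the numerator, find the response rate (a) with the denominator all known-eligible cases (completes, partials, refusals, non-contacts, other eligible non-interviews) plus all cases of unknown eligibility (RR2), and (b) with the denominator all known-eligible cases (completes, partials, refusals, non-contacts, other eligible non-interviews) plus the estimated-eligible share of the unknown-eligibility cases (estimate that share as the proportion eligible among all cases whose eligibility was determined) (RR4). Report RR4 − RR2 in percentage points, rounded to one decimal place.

Numerator: 1138 + 118 = 1256
Base: 1138 + 118 + 565 + 235 + 92 + 534 = 2682
RR2 = 1256 / 2682 = 0.4683
Eligible (known): 1138 + 118 + 565 + 235 + 92 = 2148
e = 2148 / (2148 + 725) = 2148 / 2873 = 0.7477
Eligible share of unknowns: 0.7477 × 534 = 399.27
Base: 2148 + 399.27 = 2547.27
RR4 = 1256 / 2547.27 = 0.4931
Difference = 49.31 − 46.83 = 2.48 percentage points

2.5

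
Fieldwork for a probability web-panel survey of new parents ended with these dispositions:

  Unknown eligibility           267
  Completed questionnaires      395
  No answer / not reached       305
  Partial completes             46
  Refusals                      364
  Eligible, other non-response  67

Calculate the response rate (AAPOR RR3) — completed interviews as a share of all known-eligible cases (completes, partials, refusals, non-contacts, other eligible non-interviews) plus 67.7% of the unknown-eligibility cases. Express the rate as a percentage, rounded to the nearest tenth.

29.1%

Num: 395
Known eligible: 395 + 46 + 364 + 305 + 67 = 1177
e × U: 0.6770 × 267 = 180.76
Base: 1177 + 180.76 = 1357.76
RR3 = 395 / 1357.76 = 0.2909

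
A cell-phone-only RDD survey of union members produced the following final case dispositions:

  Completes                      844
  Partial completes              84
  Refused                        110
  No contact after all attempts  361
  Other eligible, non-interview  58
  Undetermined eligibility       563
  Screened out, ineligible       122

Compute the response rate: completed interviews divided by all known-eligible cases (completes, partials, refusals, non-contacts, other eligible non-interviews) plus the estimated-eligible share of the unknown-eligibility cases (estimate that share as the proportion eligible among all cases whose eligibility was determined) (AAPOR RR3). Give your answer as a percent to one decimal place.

42.7%

Numerator: 844
Determined eligible: 844 + 84 + 110 + 361 + 58 = 1457
e = 1457 / (1457 + 122) = 1457 / 1579 = 0.9227
Eligible share of unknowns: 0.9227 × 563 = 519.48
Denom: 1457 + 519.48 = 1976.48
RR3 = 844 / 1976.48 = 0.4270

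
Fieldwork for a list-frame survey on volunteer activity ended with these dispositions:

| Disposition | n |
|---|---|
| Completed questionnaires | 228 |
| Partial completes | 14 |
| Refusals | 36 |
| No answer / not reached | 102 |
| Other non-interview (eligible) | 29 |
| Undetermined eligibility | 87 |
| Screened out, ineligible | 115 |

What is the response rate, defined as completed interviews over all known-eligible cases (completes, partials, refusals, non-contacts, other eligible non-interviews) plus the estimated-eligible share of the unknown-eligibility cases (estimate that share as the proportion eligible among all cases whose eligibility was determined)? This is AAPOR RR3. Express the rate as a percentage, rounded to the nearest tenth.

Top → 228
Eligible (known) → 228 + 14 + 36 + 102 + 29 = 409
e = 409 / (409 + 115) = 409 / 524 = 0.7805
e × U → 0.7805 × 87 = 67.90
Base → 409 + 67.90 = 476.90
RR3 = 228 / 476.90 = 0.4781

47.8%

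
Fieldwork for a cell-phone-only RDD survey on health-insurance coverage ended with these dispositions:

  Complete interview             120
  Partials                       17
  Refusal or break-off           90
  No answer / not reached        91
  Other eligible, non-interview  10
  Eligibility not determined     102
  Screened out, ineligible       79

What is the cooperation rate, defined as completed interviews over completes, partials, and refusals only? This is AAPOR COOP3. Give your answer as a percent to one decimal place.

Top: 120
Base: 120 + 17 + 90 = 227
COOP3 = 120 / 227 = 0.5286

52.9%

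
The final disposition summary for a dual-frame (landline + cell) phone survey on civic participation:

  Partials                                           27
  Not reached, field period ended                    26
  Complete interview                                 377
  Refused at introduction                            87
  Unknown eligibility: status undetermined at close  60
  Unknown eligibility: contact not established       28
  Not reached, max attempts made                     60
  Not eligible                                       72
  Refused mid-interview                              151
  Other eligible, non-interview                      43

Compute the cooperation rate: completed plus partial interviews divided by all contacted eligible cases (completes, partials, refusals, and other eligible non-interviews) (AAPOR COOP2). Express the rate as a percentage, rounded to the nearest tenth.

Refusals = 87 + 151 = 238
No contact after all attempts = 26 + 60 = 86
Eligibility not determined = 28 + 60 = 88
Numerator: 377 + 27 = 404
Base: 377 + 27 + 238 + 43 = 685
COOP2 = 404 / 685 = 0.5898

59.0%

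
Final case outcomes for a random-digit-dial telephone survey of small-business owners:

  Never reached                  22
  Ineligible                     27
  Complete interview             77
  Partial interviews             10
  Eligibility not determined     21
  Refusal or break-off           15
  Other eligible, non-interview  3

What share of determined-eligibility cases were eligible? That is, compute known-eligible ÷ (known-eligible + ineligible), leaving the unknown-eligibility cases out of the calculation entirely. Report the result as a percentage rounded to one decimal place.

Determined eligible → 77 + 10 + 15 + 22 + 3 = 127
e = 127 / (127 + 27) = 127 / 154 = 0.8247

82.5%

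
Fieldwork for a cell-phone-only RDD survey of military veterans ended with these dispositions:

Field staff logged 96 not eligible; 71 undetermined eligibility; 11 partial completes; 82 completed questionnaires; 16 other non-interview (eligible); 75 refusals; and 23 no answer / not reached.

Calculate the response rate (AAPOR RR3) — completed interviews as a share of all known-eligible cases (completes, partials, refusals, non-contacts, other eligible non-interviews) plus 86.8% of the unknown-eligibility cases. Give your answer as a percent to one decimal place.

30.5%

Top: 82
Known eligible: 82 + 11 + 75 + 23 + 16 = 207
Estimated eligible among unknowns: 0.8680 × 71 = 61.63
Denom: 207 + 61.63 = 268.63
RR3 = 82 / 268.63 = 0.3053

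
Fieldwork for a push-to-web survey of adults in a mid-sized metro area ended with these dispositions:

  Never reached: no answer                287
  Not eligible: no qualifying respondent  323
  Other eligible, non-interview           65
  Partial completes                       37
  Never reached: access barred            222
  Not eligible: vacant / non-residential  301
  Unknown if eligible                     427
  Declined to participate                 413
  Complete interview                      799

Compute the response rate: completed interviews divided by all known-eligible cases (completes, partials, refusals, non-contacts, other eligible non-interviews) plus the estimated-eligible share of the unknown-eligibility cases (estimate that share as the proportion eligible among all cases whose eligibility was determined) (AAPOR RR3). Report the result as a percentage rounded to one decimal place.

37.3%

Non-contacts = 287 + 222 = 509
Screened out, ineligible = 323 + 301 = 624
Numerator → 799
Determined eligible → 799 + 37 + 413 + 509 + 65 = 1823
e = 1823 / (1823 + 624) = 1823 / 2447 = 0.7450
Estimated eligible among unknowns → 0.7450 × 427 = 318.12
Denominator → 1823 + 318.12 = 2141.12
RR3 = 799 / 2141.12 = 0.3732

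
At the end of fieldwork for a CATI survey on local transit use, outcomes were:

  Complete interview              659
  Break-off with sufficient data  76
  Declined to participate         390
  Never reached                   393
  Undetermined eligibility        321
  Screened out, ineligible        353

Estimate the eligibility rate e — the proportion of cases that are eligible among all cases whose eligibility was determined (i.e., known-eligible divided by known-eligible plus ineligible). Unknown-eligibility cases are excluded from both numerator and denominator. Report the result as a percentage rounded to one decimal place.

Known eligible → 659 + 76 + 390 + 393 = 1518
e = 1518 / (1518 + 353) = 1518 / 1871 = 0.8113

81.1%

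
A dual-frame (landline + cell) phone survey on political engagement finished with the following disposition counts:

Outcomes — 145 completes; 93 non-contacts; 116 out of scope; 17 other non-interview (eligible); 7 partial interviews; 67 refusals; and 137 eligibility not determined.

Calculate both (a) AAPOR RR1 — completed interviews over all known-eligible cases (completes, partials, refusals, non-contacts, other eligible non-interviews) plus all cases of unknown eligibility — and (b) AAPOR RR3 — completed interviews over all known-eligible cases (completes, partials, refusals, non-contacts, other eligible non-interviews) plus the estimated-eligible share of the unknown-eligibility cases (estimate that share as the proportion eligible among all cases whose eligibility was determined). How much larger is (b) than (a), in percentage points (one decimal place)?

2.6

Numerator = 145
Denominator = 145 + 7 + 67 + 93 + 17 + 137 = 466
RR1 = 145 / 466 = 0.3112
Determined eligible = 145 + 7 + 67 + 93 + 17 = 329
e = 329 / (329 + 116) = 329 / 445 = 0.7393
e × U = 0.7393 × 137 = 101.28
Denominator = 329 + 101.28 = 430.28
RR3 = 145 / 430.28 = 0.3370
Difference = 33.70 − 31.12 = 2.58 percentage points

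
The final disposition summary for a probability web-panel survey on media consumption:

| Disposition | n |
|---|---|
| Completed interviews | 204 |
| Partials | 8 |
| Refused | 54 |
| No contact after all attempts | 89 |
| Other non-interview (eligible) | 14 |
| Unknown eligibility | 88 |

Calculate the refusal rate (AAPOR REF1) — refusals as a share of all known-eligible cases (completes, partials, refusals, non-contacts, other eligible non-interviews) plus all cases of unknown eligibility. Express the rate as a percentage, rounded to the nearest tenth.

Top = 54
Base = 204 + 8 + 54 + 89 + 14 + 88 = 457
REF1 = 54 / 457 = 0.1182

11.8%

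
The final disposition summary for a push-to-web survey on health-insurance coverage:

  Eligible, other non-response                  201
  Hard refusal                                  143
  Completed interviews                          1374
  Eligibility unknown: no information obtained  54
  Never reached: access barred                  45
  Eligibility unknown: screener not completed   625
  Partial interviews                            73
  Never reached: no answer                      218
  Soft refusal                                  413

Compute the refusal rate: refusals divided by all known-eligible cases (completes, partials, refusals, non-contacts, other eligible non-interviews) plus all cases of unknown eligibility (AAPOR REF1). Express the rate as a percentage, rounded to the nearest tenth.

17.7%

Refusals = 143 + 413 = 556
Never reached = 218 + 45 = 263
Eligibility not determined = 625 + 54 = 679
Numerator: 556
Base: 1374 + 73 + 556 + 263 + 201 + 679 = 3146
REF1 = 556 / 3146 = 0.1767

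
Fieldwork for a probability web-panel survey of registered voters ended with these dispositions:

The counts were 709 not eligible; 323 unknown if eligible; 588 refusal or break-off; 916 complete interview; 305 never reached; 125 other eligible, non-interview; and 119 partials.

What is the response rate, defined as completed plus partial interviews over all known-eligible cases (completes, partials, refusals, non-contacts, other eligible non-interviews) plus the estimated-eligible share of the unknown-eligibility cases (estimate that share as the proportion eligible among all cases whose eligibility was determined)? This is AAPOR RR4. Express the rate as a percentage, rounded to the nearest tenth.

Num → 916 + 119 = 1035
Determined eligible → 916 + 119 + 588 + 305 + 125 = 2053
e = 2053 / (2053 + 709) = 2053 / 2762 = 0.7433
Estimated eligible among unknowns → 0.7433 × 323 = 240.09
Base → 2053 + 240.09 = 2293.09
RR4 = 1035 / 2293.09 = 0.4514

45.1%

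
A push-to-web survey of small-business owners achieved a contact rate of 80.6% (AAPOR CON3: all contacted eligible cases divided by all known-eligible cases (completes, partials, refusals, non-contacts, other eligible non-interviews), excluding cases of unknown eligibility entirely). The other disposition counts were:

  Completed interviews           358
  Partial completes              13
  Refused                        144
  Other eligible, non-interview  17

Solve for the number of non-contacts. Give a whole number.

128

Num: 358 + 13 + 144 + 17 = 532
CON3 = 532 / D = 0.806
D = 532 / 0.806 = 660.0
Rest of base = 532
non-contacts = 660.0 − 532 ≈ 128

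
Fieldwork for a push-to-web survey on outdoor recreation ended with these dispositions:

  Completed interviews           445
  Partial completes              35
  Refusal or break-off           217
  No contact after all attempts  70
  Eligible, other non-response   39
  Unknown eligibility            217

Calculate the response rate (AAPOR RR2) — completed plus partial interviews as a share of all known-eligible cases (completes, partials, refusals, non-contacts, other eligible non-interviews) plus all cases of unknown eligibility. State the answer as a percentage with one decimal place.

Numerator → 445 + 35 = 480
Base → 445 + 35 + 217 + 70 + 39 + 217 = 1023
RR2 = 480 / 1023 = 0.4692

46.9%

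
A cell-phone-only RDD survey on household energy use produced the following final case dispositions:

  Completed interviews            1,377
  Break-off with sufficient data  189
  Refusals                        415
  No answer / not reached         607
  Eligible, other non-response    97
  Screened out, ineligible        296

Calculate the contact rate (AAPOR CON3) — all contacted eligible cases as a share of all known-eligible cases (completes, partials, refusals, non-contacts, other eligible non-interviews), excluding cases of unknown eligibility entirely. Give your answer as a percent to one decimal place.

Numerator: 1377 + 189 + 415 + 97 = 2078
Base: 1377 + 189 + 415 + 607 + 97 = 2685
CON3 = 2078 / 2685 = 0.7739

77.4%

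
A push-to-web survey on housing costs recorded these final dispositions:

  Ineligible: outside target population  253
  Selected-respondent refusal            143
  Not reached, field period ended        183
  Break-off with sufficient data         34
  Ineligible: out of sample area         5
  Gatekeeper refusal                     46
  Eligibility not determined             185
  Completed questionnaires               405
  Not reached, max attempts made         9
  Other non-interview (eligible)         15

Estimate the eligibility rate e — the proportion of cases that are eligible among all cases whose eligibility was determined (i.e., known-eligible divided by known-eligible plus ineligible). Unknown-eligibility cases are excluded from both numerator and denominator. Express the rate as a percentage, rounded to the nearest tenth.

76.4%

Refusals = 46 + 143 = 189
Never reached = 183 + 9 = 192
Screened out, ineligible = 253 + 5 = 258
Determined eligible → 405 + 34 + 189 + 192 + 15 = 835
e = 835 / (835 + 258) = 835 / 1093 = 0.7640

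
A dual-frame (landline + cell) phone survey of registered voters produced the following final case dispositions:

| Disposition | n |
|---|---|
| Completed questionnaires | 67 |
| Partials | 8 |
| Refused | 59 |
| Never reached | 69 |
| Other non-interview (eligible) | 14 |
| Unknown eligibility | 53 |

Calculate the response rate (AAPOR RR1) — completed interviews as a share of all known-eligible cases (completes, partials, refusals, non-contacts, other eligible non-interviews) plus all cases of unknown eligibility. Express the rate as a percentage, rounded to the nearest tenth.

Numerator: 67
Denominator: 67 + 8 + 59 + 69 + 14 + 53 = 270
RR1 = 67 / 270 = 0.2481

24.8%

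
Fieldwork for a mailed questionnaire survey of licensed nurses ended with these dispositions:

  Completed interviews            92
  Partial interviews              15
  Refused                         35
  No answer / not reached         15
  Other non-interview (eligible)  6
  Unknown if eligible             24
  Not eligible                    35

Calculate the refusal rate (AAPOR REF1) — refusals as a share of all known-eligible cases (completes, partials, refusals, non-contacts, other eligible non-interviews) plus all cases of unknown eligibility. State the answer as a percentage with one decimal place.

18.7%

Num → 35
Base → 92 + 15 + 35 + 15 + 6 + 24 = 187
REF1 = 35 / 187 = 0.1872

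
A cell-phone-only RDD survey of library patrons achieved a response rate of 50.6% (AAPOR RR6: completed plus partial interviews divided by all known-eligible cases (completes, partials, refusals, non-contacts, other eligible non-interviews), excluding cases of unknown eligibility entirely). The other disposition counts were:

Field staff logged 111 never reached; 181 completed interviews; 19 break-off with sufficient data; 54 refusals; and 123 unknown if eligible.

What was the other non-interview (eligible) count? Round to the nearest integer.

Num: 181 + 19 = 200
RR6 = 200 / D = 0.506
D = 200 / 0.506 = 395.3
Other denominator terms total 365
other non-interview (eligible) = 395.3 − 365 ≈ 30

30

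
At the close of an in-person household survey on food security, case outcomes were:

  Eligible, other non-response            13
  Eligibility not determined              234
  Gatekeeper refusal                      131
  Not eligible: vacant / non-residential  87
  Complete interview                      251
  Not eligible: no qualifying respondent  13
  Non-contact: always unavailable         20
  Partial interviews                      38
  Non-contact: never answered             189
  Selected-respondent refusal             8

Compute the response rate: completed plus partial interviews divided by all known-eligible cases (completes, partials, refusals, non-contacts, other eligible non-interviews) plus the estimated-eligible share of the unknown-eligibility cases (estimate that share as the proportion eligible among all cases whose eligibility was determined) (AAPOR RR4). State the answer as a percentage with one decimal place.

Refusal or break-off = 131 + 8 = 139
No contact after all attempts = 189 + 20 = 209
Out of scope = 13 + 87 = 100
Num: 251 + 38 = 289
Determined eligible: 251 + 38 + 139 + 209 + 13 = 650
e = 650 / (650 + 100) = 650 / 750 = 0.8667
Estimated eligible among unknowns: 0.8667 × 234 = 202.81
Base: 650 + 202.81 = 852.81
RR4 = 289 / 852.81 = 0.3389

33.9%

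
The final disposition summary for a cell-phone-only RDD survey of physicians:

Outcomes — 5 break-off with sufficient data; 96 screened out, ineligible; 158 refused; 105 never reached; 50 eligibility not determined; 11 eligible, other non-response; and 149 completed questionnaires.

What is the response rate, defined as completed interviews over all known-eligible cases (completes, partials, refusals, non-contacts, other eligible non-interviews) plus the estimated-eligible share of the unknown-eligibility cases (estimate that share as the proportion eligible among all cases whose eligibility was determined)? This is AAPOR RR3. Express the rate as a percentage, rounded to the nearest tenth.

31.8%

Top = 149
Eligible (known) = 149 + 5 + 158 + 105 + 11 = 428
e = 428 / (428 + 96) = 428 / 524 = 0.8168
e × U = 0.8168 × 50 = 40.84
Denominator = 428 + 40.84 = 468.84
RR3 = 149 / 468.84 = 0.3178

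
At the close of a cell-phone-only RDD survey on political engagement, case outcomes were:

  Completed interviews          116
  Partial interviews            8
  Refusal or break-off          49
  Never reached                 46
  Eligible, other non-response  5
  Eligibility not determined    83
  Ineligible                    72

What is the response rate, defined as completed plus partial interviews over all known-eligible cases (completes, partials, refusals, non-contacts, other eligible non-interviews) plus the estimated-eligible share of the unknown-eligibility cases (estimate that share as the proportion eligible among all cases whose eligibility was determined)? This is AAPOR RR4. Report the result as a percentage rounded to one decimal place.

Numerator = 116 + 8 = 124
Known eligible = 116 + 8 + 49 + 46 + 5 = 224
e = 224 / (224 + 72) = 224 / 296 = 0.7568
e × U = 0.7568 × 83 = 62.81
Base = 224 + 62.81 = 286.81
RR4 = 124 / 286.81 = 0.4323

43.2%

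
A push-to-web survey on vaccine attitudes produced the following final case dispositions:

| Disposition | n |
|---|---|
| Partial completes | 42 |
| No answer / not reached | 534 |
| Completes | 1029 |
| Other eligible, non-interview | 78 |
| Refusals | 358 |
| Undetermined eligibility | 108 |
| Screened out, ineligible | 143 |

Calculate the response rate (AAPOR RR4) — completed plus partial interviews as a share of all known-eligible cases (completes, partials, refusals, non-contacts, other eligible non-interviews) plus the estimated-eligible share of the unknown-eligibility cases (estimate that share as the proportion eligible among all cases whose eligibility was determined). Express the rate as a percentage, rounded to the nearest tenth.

50.0%

Num = 1029 + 42 = 1071
Eligible (known) = 1029 + 42 + 358 + 534 + 78 = 2041
e = 2041 / (2041 + 143) = 2041 / 2184 = 0.9345
Eligible share of unknowns = 0.9345 × 108 = 100.93
Denom = 2041 + 100.93 = 2141.93
RR4 = 1071 / 2141.93 = 0.5000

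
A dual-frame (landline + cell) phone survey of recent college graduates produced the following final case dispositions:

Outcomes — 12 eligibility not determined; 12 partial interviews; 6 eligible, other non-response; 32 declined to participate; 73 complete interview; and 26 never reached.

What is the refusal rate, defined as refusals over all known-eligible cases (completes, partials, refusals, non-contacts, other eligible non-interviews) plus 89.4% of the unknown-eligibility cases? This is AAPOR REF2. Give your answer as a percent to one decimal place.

Top = 32
Determined eligible = 73 + 12 + 32 + 26 + 6 = 149
e × U = 0.8940 × 12 = 10.73
Base = 149 + 10.73 = 159.73
REF2 = 32 / 159.73 = 0.2003

20.0%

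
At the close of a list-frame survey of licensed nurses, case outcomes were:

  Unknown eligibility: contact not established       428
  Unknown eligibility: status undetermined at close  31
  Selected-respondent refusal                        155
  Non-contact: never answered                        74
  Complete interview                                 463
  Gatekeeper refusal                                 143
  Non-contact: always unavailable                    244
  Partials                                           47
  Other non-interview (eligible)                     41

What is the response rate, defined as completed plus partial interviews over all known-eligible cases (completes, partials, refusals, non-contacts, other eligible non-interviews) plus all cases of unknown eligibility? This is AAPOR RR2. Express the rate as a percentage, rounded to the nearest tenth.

31.4%

Refusals = 143 + 155 = 298
No contact after all attempts = 74 + 244 = 318
Undetermined eligibility = 428 + 31 = 459
Numerator = 463 + 47 = 510
Base = 463 + 47 + 298 + 318 + 41 + 459 = 1626
RR2 = 510 / 1626 = 0.3137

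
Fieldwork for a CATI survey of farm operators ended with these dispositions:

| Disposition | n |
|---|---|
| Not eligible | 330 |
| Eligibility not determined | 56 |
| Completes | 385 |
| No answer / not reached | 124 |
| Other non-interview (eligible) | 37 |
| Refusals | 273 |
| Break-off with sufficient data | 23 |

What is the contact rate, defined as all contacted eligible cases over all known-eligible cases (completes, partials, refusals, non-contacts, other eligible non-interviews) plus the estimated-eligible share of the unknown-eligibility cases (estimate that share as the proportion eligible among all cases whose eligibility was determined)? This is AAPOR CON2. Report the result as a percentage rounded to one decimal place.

Numerator: 385 + 23 + 273 + 37 = 718
Known eligible: 385 + 23 + 273 + 124 + 37 = 842
e = 842 / (842 + 330) = 842 / 1172 = 0.7184
Eligible share of unknowns: 0.7184 × 56 = 40.23
Denominator: 842 + 40.23 = 882.23
CON2 = 718 / 882.23 = 0.8138

81.4%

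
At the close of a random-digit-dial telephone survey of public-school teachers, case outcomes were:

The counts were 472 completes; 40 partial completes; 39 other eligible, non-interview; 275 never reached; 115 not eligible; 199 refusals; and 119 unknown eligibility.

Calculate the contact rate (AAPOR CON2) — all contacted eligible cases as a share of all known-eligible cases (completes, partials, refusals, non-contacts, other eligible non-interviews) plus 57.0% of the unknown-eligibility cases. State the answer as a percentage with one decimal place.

Numerator = 472 + 40 + 199 + 39 = 750
Determined eligible = 472 + 40 + 199 + 275 + 39 = 1025
Estimated eligible among unknowns = 0.5700 × 119 = 67.83
Denom = 1025 + 67.83 = 1092.83
CON2 = 750 / 1092.83 = 0.6863

68.6%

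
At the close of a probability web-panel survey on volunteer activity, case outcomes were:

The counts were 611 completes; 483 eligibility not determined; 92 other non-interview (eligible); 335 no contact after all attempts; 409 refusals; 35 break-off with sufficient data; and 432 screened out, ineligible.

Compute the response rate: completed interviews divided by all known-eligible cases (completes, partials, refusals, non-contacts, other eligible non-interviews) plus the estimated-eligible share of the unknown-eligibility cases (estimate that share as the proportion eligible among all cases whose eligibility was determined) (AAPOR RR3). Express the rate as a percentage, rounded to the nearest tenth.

Num = 611
Eligible (known) = 611 + 35 + 409 + 335 + 92 = 1482
e = 1482 / (1482 + 432) = 1482 / 1914 = 0.7743
Eligible share of unknowns = 0.7743 × 483 = 373.99
Denom = 1482 + 373.99 = 1855.99
RR3 = 611 / 1855.99 = 0.3292

32.9%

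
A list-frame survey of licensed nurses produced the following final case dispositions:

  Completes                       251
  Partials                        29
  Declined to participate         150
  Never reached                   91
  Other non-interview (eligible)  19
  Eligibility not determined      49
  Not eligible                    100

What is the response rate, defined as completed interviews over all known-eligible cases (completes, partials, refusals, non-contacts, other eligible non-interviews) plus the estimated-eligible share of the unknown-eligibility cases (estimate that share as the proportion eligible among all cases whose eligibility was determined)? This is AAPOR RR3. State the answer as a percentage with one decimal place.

43.2%

Num = 251
Eligible (known) = 251 + 29 + 150 + 91 + 19 = 540
e = 540 / (540 + 100) = 540 / 640 = 0.8438
Eligible share of unknowns = 0.8438 × 49 = 41.35
Denom = 540 + 41.35 = 581.35
RR3 = 251 / 581.35 = 0.4318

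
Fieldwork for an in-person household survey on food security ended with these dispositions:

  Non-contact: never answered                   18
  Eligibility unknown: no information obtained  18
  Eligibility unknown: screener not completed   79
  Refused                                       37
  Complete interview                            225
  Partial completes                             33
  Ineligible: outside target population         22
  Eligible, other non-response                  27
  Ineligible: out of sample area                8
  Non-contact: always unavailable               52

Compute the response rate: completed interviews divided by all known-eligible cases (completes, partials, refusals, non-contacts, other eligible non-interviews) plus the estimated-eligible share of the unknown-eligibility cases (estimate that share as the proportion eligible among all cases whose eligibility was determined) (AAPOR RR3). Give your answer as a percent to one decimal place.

No answer / not reached = 18 + 52 = 70
Unknown eligibility = 79 + 18 = 97
Not eligible = 22 + 8 = 30
Top: 225
Determined eligible: 225 + 33 + 37 + 70 + 27 = 392
e = 392 / (392 + 30) = 392 / 422 = 0.9289
e × U: 0.9289 × 97 = 90.10
Denom: 392 + 90.10 = 482.10
RR3 = 225 / 482.10 = 0.4667

46.7%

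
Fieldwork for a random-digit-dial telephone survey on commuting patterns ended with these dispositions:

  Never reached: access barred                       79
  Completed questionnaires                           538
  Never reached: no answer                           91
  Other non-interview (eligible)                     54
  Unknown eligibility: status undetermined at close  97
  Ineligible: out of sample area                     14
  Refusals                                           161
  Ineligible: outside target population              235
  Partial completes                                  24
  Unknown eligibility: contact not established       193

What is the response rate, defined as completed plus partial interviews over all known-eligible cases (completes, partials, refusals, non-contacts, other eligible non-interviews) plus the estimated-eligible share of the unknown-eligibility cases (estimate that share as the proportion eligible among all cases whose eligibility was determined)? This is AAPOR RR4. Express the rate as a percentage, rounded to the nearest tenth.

47.8%

Never reached = 91 + 79 = 170
Eligibility not determined = 193 + 97 = 290
Screened out, ineligible = 235 + 14 = 249
Numerator → 538 + 24 = 562
Eligible (known) → 538 + 24 + 161 + 170 + 54 = 947
e = 947 / (947 + 249) = 947 / 1196 = 0.7918
Estimated eligible among unknowns → 0.7918 × 290 = 229.62
Denom → 947 + 229.62 = 1176.62
RR4 = 562 / 1176.62 = 0.4776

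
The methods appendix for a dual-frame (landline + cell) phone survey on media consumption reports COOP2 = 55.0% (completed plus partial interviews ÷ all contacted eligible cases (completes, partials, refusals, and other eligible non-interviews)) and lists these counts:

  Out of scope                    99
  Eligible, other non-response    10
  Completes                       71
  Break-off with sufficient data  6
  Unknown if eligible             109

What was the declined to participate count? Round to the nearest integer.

Num = 71 + 6 = 77
COOP2 = 77 / D = 0.550
D = 77 / 0.550 = 140.0
Other denominator terms total 87
declined to participate = 140.0 − 87 ≈ 53

53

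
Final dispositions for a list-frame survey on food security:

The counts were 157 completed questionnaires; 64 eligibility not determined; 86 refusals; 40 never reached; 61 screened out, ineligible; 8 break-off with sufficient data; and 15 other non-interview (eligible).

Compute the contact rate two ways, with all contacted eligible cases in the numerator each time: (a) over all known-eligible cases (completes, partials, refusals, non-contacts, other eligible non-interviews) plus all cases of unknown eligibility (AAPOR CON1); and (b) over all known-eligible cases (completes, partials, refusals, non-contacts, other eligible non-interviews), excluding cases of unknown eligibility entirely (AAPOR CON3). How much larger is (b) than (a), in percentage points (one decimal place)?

Numerator: 157 + 8 + 86 + 15 = 266
Base: 157 + 8 + 86 + 40 + 15 + 64 = 370
CON1 = 266 / 370 = 0.7189
Base: 157 + 8 + 86 + 40 + 15 = 306
CON3 = 266 / 306 = 0.8693
Difference = 86.93 − 71.89 = 15.04 percentage points

15.0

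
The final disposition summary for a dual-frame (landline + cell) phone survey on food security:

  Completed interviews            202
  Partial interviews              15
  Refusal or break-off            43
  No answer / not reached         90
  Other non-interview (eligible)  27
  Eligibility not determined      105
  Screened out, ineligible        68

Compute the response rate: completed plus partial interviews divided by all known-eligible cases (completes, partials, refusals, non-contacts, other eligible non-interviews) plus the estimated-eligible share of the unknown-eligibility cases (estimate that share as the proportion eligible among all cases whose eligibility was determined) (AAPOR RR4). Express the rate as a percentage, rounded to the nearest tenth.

Numerator = 202 + 15 = 217
Eligible (known) = 202 + 15 + 43 + 90 + 27 = 377
e = 377 / (377 + 68) = 377 / 445 = 0.8472
e × U = 0.8472 × 105 = 88.96
Denominator = 377 + 88.96 = 465.96
RR4 = 217 / 465.96 = 0.4657

46.6%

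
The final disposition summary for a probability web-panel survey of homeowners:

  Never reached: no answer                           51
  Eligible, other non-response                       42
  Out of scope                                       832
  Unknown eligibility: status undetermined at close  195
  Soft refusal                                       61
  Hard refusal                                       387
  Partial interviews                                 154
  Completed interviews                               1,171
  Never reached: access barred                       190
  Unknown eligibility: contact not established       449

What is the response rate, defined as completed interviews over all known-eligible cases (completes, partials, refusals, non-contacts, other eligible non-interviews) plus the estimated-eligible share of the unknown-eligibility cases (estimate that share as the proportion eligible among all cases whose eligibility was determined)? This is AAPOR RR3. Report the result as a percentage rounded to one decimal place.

Refusal or break-off = 387 + 61 = 448
Non-contacts = 51 + 190 = 241
Undetermined eligibility = 449 + 195 = 644
Numerator = 1171
Known eligible = 1171 + 154 + 448 + 241 + 42 = 2056
e = 2056 / (2056 + 832) = 2056 / 2888 = 0.7119
Estimated eligible among unknowns = 0.7119 × 644 = 458.46
Denominator = 2056 + 458.46 = 2514.46
RR3 = 1171 / 2514.46 = 0.4657

46.6%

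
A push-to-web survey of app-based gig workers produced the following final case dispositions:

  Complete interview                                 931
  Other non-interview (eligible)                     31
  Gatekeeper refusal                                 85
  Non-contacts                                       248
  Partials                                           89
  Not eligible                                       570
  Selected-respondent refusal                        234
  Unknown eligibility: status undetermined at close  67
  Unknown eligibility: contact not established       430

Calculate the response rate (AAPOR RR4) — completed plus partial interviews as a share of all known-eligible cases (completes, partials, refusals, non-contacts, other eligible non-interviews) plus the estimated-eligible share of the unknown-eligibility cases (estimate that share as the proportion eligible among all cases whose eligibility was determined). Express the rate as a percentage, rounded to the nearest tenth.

Refusals = 85 + 234 = 319
Undetermined eligibility = 430 + 67 = 497
Num → 931 + 89 = 1020
Known eligible → 931 + 89 + 319 + 248 + 31 = 1618
e = 1618 / (1618 + 570) = 1618 / 2188 = 0.7395
Estimated eligible among unknowns → 0.7395 × 497 = 367.53
Denominator → 1618 + 367.53 = 1985.53
RR4 = 1020 / 1985.53 = 0.5137

51.4%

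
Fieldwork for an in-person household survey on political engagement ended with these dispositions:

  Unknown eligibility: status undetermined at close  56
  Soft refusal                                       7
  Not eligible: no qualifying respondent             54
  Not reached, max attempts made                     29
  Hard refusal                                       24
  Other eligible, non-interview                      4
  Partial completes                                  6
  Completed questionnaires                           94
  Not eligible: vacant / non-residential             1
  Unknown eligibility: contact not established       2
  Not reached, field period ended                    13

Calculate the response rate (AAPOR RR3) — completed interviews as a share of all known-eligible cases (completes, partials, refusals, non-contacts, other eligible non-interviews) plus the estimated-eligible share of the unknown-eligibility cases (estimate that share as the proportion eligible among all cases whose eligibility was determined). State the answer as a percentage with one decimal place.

Refusal or break-off = 24 + 7 = 31
No contact after all attempts = 13 + 29 = 42
Unknown if eligible = 2 + 56 = 58
Ineligible = 54 + 1 = 55
Numerator → 94
Determined eligible → 94 + 6 + 31 + 42 + 4 = 177
e = 177 / (177 + 55) = 177 / 232 = 0.7629
Estimated eligible among unknowns → 0.7629 × 58 = 44.25
Denominator → 177 + 44.25 = 221.25
RR3 = 94 / 221.25 = 0.4249

42.5%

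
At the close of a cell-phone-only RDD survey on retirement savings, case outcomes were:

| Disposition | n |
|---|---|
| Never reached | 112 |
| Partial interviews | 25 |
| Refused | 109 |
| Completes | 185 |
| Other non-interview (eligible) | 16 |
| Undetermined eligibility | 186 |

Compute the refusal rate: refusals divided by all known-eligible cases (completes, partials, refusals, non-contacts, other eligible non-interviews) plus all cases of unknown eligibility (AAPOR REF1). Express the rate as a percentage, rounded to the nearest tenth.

17.2%

Num → 109
Base → 185 + 25 + 109 + 112 + 16 + 186 = 633
REF1 = 109 / 633 = 0.1722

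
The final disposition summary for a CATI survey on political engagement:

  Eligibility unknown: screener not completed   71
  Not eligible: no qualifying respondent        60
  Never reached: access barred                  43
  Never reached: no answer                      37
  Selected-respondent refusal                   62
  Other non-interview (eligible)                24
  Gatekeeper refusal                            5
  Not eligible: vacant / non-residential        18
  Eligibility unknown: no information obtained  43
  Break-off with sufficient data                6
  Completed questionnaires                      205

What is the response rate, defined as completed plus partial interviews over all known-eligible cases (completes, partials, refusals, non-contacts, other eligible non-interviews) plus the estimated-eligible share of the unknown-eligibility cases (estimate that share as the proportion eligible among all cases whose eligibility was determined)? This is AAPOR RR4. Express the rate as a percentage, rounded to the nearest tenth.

44.3%

Declined to participate = 5 + 62 = 67
No answer / not reached = 37 + 43 = 80
Unknown eligibility = 71 + 43 = 114
Out of scope = 60 + 18 = 78
Num = 205 + 6 = 211
Known eligible = 205 + 6 + 67 + 80 + 24 = 382
e = 382 / (382 + 78) = 382 / 460 = 0.8304
Eligible share of unknowns = 0.8304 × 114 = 94.67
Denominator = 382 + 94.67 = 476.67
RR4 = 211 / 476.67 = 0.4427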